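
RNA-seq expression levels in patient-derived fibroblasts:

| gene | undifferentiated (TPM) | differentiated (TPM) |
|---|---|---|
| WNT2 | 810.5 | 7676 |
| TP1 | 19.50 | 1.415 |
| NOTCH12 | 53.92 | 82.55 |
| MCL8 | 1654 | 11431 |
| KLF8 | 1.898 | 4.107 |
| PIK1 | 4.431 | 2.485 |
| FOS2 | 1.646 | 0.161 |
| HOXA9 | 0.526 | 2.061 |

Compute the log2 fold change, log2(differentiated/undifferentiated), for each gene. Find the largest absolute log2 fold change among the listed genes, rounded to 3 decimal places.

log2(7676/810.5) = 3.243  (WNT2)
log2(1.415/19.50) = -3.785  (TP1)
log2(82.55/53.92) = 0.614  (NOTCH12)
log2(11431/1654) = 2.789  (MCL8)
log2(4.107/1.898) = 1.114  (KLF8)
log2(2.485/4.431) = -0.834  (PIK1)
log2(0.161/1.646) = -3.354  (FOS2)
log2(2.061/0.526) = 1.970  (HOXA9)
The largest magnitude belongs to TP1.

3.785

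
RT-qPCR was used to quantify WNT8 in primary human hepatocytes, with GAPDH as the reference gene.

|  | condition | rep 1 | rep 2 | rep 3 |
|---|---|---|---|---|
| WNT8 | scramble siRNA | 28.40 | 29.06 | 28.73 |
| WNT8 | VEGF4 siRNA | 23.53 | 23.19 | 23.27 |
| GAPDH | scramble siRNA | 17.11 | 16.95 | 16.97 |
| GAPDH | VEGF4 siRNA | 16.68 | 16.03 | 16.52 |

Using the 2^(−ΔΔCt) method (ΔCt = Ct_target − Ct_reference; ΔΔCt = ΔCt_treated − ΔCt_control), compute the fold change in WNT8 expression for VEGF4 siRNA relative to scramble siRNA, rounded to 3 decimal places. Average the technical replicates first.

27.858

Mean Ct: WNT8 scramble siRNA 28.730; WNT8 VEGF4 siRNA 23.330; GAPDH scramble siRNA 17.010; GAPDH VEGF4 siRNA 16.410
ΔCt(scramble siRNA) = 28.730 − 17.010 = 11.720
ΔCt(VEGF4 siRNA) = 23.330 − 16.410 = 6.920
ΔΔCt = 6.920 − 11.720 = -4.800
Fold change = 2^(−(-4.800)) = 2^4.800 = 27.8576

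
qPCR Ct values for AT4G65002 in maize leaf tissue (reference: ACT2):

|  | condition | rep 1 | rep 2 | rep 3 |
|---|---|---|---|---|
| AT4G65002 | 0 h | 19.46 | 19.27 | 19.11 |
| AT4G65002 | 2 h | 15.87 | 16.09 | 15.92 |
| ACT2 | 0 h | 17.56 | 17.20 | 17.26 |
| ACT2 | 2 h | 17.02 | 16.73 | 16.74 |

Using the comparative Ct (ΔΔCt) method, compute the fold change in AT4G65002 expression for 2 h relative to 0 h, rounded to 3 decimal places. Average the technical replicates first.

Mean Ct: AT4G65002 0 h 19.280; AT4G65002 2 h 15.960; ACT2 0 h 17.340; ACT2 2 h 16.830
ΔCt(0 h) = 19.280 − 17.340 = 1.940
ΔCt(2 h) = 15.960 − 16.830 = -0.870
ΔΔCt = -0.870 − 1.940 = -2.810
Fold change = 2^(−(-2.810)) = 2^2.810 = 7.0128

7.013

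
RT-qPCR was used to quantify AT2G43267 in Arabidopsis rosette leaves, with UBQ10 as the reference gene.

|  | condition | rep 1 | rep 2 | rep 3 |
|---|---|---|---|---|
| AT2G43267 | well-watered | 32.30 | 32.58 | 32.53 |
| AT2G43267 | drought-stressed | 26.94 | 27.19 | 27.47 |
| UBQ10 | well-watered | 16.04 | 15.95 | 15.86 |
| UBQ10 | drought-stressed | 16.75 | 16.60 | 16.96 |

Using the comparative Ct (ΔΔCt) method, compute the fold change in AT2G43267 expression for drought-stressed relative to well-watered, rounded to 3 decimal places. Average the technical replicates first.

68.120

Mean Ct: AT2G43267 well-watered 32.470; AT2G43267 drought-stressed 27.200; UBQ10 well-watered 15.950; UBQ10 drought-stressed 16.770
ΔCt(well-watered) = 32.470 − 15.950 = 16.520
ΔCt(drought-stressed) = 27.200 − 16.770 = 10.430
ΔΔCt = 10.430 − 16.520 = -6.090
Fold change = 2^(−(-6.090)) = 2^6.090 = 68.1197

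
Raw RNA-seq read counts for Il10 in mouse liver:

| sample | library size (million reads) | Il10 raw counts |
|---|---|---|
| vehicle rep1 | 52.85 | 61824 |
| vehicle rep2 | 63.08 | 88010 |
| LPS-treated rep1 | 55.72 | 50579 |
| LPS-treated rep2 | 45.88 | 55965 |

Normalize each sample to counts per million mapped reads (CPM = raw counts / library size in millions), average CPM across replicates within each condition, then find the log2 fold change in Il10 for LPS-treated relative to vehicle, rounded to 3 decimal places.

CPM(vehicle rep1) = 61824 / 52.85 = 1169.8013
CPM(vehicle rep2) = 88010 / 63.08 = 1395.2124
CPM(LPS-treated rep1) = 50579 / 55.72 = 907.7351
CPM(LPS-treated rep2) = 55965 / 45.88 = 1219.8126
mean CPM(vehicle) = 1282.5069; mean CPM(LPS-treated) = 1063.7738
Fold change = 1063.7738 / 1282.5069 = 0.82945
log2(0.82945) = -0.2698

-0.270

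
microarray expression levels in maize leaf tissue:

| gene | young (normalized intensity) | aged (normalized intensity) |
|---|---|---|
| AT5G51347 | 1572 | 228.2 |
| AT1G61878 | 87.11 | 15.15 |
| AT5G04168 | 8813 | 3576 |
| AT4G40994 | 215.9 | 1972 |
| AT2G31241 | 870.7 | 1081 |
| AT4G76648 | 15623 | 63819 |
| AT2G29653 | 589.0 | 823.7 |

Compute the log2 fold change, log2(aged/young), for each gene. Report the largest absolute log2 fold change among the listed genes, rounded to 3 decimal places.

3.191

log2(228.2/1572) = -2.784  (AT5G51347)
log2(15.15/87.11) = -2.524  (AT1G61878)
log2(3576/8813) = -1.301  (AT5G04168)
log2(1972/215.9) = 3.191  (AT4G40994)
log2(1081/870.7) = 0.312  (AT2G31241)
log2(63819/15623) = 2.030  (AT4G76648)
log2(823.7/589.0) = 0.484  (AT2G29653)
The largest magnitude belongs to AT4G40994.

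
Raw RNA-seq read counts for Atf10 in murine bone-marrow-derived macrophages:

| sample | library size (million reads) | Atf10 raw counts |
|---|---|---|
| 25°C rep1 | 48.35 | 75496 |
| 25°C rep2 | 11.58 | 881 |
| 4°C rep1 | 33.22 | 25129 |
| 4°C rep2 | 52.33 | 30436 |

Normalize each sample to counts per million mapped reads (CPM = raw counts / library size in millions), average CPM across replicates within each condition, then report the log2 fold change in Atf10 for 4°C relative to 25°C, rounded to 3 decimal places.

CPM(25°C rep1) = 75496 / 48.35 = 1561.4478
CPM(25°C rep2) = 881 / 11.58 = 76.0794
CPM(4°C rep1) = 25129 / 33.22 = 756.4419
CPM(4°C rep2) = 30436 / 52.33 = 581.6167
mean CPM(25°C) = 818.7636; mean CPM(4°C) = 669.0293
Fold change = 669.0293 / 818.7636 = 0.81712
log2(0.81712) = -0.2914

-0.291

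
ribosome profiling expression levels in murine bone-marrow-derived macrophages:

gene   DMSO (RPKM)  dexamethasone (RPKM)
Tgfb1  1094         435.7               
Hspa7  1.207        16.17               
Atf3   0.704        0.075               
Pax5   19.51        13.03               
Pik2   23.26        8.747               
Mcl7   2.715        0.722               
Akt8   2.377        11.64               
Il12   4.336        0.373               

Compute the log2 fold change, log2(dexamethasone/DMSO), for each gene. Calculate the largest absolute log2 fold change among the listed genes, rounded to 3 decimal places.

log2(435.7/1094) = -1.328  (Tgfb1)
log2(16.17/1.207) = 3.744  (Hspa7)
log2(0.075/0.704) = -3.231  (Atf3)
log2(13.03/19.51) = -0.582  (Pax5)
log2(8.747/23.26) = -1.411  (Pik2)
log2(0.722/2.715) = -1.911  (Mcl7)
log2(11.64/2.377) = 2.292  (Akt8)
log2(0.373/4.336) = -3.539  (Il12)
The largest magnitude belongs to Hspa7.

3.744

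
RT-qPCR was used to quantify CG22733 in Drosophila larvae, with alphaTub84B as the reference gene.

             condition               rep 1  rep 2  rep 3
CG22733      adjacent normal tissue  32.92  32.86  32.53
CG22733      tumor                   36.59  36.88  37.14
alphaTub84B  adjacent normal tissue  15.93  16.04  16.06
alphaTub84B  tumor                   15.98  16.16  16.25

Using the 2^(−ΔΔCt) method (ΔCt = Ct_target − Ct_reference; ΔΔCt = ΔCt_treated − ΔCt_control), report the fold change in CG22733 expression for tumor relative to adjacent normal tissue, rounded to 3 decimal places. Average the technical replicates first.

Mean Ct: CG22733 adjacent normal tissue 32.770; CG22733 tumor 36.870; alphaTub84B adjacent normal tissue 16.010; alphaTub84B tumor 16.130
ΔCt(adjacent normal tissue) = 32.770 − 16.010 = 16.760
ΔCt(tumor) = 36.870 − 16.130 = 20.740
ΔΔCt = 20.740 − 16.760 = 3.980
Fold change = 2^(−3.980) = 0.0634

0.063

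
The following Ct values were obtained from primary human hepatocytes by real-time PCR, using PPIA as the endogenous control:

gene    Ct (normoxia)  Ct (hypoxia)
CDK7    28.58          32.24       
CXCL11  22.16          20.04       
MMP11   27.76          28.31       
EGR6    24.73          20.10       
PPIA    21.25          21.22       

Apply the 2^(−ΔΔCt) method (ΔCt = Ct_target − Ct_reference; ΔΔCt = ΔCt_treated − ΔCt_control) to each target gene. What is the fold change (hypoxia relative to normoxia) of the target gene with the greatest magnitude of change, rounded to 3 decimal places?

CDK7: ΔΔCt = (32.24−21.22) − (28.58−21.25) = 11.02 − 7.33 = 3.69; fold change = 2^-3.69 = 0.077
CXCL11: ΔΔCt = (20.04−21.22) − (22.16−21.25) = -1.18 − 0.91 = -2.09; fold change = 2^2.09 = 4.257
MMP11: ΔΔCt = (28.31−21.22) − (27.76−21.25) = 7.09 − 6.51 = 0.58; fold change = 2^-0.58 = 0.669
EGR6: ΔΔCt = (20.10−21.22) − (24.73−21.25) = -1.12 − 3.48 = -4.60; fold change = 2^4.60 = 24.251
EGR6 has the largest |ΔΔCt| = 4.60.

24.251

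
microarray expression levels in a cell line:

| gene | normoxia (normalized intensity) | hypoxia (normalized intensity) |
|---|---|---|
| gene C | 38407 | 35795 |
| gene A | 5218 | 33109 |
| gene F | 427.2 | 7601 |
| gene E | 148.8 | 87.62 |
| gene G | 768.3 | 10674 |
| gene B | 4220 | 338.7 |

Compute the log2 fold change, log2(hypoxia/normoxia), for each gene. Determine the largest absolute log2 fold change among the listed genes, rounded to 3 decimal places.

log2(35795/38407) = -0.102  (gene C)
log2(33109/5218) = 2.666  (gene A)
log2(7601/427.2) = 4.153  (gene F)
log2(87.62/148.8) = -0.764  (gene E)
log2(10674/768.3) = 3.796  (gene G)
log2(338.7/4220) = -3.639  (gene B)
The largest magnitude belongs to gene F.

4.153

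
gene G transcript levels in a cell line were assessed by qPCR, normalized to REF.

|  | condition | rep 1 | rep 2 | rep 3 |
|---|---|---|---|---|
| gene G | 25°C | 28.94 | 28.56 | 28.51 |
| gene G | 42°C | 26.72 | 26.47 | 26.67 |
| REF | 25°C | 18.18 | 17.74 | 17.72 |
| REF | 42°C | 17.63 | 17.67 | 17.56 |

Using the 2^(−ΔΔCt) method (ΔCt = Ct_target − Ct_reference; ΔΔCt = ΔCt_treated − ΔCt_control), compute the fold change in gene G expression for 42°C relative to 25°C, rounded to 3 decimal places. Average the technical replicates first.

3.458

Mean Ct: gene G 25°C 28.670; gene G 42°C 26.620; REF 25°C 17.880; REF 42°C 17.620
ΔCt(25°C) = 28.670 − 17.880 = 10.790
ΔCt(42°C) = 26.620 − 17.620 = 9.000
ΔΔCt = 9.000 − 10.790 = -1.790
Fold change = 2^(−(-1.790)) = 2^1.790 = 3.4581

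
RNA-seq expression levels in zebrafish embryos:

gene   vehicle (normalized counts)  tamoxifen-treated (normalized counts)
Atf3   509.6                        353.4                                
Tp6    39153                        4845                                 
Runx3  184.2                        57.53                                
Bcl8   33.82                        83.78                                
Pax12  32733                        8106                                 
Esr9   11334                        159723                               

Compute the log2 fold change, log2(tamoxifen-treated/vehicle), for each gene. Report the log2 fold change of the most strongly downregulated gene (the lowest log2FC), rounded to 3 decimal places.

-3.015

log2(353.4/509.6) = -0.528  (Atf3)
log2(4845/39153) = -3.015  (Tp6)
log2(57.53/184.2) = -1.679  (Runx3)
log2(83.78/33.82) = 1.309  (Bcl8)
log2(8106/32733) = -2.014  (Pax12)
log2(159723/11334) = 3.817  (Esr9)
Tp6 is most strongly downregulated.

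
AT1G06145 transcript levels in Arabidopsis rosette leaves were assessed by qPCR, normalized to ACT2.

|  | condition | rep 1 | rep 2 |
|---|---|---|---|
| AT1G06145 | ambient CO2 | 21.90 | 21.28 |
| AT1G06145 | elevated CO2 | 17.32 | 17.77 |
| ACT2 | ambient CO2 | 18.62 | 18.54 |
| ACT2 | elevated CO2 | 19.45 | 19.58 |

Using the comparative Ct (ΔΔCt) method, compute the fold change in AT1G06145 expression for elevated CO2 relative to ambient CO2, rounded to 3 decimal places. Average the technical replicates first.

Mean Ct: AT1G06145 ambient CO2 21.590; AT1G06145 elevated CO2 17.545; ACT2 ambient CO2 18.580; ACT2 elevated CO2 19.515
ΔCt(ambient CO2) = 21.590 − 18.580 = 3.010
ΔCt(elevated CO2) = 17.545 − 19.515 = -1.970
ΔΔCt = -1.970 − 3.010 = -4.980
Fold change = 2^(−(-4.980)) = 2^4.980 = 31.5594

31.559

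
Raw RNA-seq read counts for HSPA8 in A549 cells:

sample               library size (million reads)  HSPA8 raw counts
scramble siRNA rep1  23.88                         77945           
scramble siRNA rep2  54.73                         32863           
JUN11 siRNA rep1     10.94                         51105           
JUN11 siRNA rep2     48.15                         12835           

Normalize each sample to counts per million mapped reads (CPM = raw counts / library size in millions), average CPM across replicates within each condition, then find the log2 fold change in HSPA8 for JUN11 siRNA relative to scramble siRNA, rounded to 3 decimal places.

0.354

CPM(scramble siRNA rep1) = 77945 / 23.88 = 3264.0285
CPM(scramble siRNA rep2) = 32863 / 54.73 = 600.4568
CPM(JUN11 siRNA rep1) = 51105 / 10.94 = 4671.3894
CPM(JUN11 siRNA rep2) = 12835 / 48.15 = 266.5628
mean CPM(scramble siRNA) = 1932.2426; mean CPM(JUN11 siRNA) = 2468.9761
Fold change = 2468.9761 / 1932.2426 = 1.27778
log2(1.27778) = 0.3536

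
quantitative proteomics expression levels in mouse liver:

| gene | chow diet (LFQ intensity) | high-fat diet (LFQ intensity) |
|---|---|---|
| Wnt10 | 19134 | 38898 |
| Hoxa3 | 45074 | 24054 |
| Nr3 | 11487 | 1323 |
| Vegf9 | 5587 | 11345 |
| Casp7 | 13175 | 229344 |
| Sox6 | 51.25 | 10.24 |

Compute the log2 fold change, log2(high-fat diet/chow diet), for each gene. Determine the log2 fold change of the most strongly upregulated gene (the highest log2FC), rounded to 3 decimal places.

log2(38898/19134) = 1.024  (Wnt10)
log2(24054/45074) = -0.906  (Hoxa3)
log2(1323/11487) = -3.118  (Nr3)
log2(11345/5587) = 1.022  (Vegf9)
log2(229344/13175) = 4.122  (Casp7)
log2(10.24/51.25) = -2.323  (Sox6)
Casp7 is most strongly upregulated.

4.122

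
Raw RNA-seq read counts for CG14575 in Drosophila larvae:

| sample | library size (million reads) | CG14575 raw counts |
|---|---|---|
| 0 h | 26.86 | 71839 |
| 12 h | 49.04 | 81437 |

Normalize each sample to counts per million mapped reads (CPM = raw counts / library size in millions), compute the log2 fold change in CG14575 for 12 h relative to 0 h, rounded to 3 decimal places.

CPM(0 h) = 71839 / 26.86 = 2674.5719
CPM(12 h) = 81437 / 49.04 = 1660.6240
Fold change = 1660.6240 / 2674.5719 = 0.62089
log2(0.62089) = -0.6876

-0.688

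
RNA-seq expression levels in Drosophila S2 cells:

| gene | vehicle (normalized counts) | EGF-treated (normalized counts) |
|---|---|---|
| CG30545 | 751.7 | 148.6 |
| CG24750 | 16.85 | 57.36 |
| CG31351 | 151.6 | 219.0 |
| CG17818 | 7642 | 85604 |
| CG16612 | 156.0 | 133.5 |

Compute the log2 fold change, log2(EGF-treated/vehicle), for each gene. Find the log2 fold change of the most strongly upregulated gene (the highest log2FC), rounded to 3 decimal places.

log2(148.6/751.7) = -2.339  (CG30545)
log2(57.36/16.85) = 1.767  (CG24750)
log2(219.0/151.6) = 0.531  (CG31351)
log2(85604/7642) = 3.486  (CG17818)
log2(133.5/156.0) = -0.225  (CG16612)
CG17818 is most strongly upregulated.

3.486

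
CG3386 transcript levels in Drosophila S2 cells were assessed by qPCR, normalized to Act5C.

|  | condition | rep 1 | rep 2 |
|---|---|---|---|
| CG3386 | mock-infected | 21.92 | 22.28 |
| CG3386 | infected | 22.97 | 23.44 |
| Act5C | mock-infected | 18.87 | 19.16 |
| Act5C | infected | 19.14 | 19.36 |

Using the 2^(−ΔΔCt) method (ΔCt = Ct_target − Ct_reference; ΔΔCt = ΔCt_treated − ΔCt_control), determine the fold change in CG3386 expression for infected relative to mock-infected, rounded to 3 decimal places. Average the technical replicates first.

Mean Ct: CG3386 mock-infected 22.100; CG3386 infected 23.205; Act5C mock-infected 19.015; Act5C infected 19.250
ΔCt(mock-infected) = 22.100 − 19.015 = 3.085
ΔCt(infected) = 23.205 − 19.250 = 3.955
ΔΔCt = 3.955 − 3.085 = 0.870
Fold change = 2^(−0.870) = 0.5471

0.547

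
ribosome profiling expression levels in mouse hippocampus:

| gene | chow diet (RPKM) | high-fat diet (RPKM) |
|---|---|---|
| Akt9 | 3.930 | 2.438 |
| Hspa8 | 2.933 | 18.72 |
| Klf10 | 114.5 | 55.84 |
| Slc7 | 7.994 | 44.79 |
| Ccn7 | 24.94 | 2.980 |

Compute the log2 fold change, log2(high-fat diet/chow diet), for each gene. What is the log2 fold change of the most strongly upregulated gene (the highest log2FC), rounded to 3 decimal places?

log2(2.438/3.930) = -0.689  (Akt9)
log2(18.72/2.933) = 2.674  (Hspa8)
log2(55.84/114.5) = -1.036  (Klf10)
log2(44.79/7.994) = 2.486  (Slc7)
log2(2.980/24.94) = -3.065  (Ccn7)
Hspa8 is most strongly upregulated.

2.674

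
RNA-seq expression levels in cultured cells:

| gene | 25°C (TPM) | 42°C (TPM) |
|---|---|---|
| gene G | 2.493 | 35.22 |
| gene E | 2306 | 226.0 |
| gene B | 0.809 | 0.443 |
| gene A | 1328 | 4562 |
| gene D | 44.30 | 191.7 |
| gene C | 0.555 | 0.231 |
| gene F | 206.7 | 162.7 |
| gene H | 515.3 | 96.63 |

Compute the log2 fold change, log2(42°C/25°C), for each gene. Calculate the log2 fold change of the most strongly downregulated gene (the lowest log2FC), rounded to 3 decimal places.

-3.351

log2(35.22/2.493) = 3.820  (gene G)
log2(226.0/2306) = -3.351  (gene E)
log2(0.443/0.809) = -0.869  (gene B)
log2(4562/1328) = 1.780  (gene A)
log2(191.7/44.30) = 2.113  (gene D)
log2(0.231/0.555) = -1.265  (gene C)
log2(162.7/206.7) = -0.345  (gene F)
log2(96.63/515.3) = -2.415  (gene H)
gene E is most strongly downregulated.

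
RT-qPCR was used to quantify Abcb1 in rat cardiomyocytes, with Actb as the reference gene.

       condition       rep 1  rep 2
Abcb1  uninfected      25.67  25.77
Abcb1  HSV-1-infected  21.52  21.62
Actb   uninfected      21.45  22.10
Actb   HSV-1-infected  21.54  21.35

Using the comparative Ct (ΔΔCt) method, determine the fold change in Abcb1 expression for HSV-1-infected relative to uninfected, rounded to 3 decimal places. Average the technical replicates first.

14.123

Mean Ct: Abcb1 uninfected 25.720; Abcb1 HSV-1-infected 21.570; Actb uninfected 21.775; Actb HSV-1-infected 21.445
ΔCt(uninfected) = 25.720 − 21.775 = 3.945
ΔCt(HSV-1-infected) = 21.570 − 21.445 = 0.125
ΔΔCt = 0.125 − 3.945 = -3.820
Fold change = 2^(−(-3.820)) = 2^3.820 = 14.1232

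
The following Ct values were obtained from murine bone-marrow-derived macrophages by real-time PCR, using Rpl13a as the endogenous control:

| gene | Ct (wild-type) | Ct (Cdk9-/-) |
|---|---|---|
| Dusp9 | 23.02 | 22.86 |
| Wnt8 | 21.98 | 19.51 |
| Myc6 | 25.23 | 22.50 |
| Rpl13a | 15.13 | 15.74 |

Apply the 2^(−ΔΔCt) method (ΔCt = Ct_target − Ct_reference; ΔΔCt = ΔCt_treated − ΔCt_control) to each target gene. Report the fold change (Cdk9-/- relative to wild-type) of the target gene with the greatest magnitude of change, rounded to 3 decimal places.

10.126

Dusp9: ΔΔCt = (22.86−15.74) − (23.02−15.13) = 7.12 − 7.89 = -0.77; fold change = 2^0.77 = 1.705
Wnt8: ΔΔCt = (19.51−15.74) − (21.98−15.13) = 3.77 − 6.85 = -3.08; fold change = 2^3.08 = 8.456
Myc6: ΔΔCt = (22.50−15.74) − (25.23−15.13) = 6.76 − 10.10 = -3.34; fold change = 2^3.34 = 10.126
Myc6 has the largest |ΔΔCt| = 3.34.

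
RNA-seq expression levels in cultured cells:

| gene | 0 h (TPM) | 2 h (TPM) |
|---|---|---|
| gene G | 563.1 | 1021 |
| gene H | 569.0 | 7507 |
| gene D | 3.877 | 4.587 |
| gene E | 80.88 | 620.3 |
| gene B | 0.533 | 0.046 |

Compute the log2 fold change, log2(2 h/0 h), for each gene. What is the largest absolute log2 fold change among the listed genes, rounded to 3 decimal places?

log2(1021/563.1) = 0.859  (gene G)
log2(7507/569.0) = 3.722  (gene H)
log2(4.587/3.877) = 0.243  (gene D)
log2(620.3/80.88) = 2.939  (gene E)
log2(0.046/0.533) = -3.534  (gene B)
The largest magnitude belongs to gene H.

3.722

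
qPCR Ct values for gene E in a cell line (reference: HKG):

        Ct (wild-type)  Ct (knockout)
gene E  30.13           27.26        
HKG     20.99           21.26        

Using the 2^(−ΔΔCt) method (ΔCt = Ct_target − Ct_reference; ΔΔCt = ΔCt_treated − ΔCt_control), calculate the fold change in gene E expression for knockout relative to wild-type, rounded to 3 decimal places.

ΔCt(wild-type) = 30.130 − 20.990 = 9.140
ΔCt(knockout) = 27.260 − 21.260 = 6.000
ΔΔCt = 6.000 − 9.140 = -3.140
Fold change = 2^(−(-3.140)) = 2^3.140 = 8.8152

8.815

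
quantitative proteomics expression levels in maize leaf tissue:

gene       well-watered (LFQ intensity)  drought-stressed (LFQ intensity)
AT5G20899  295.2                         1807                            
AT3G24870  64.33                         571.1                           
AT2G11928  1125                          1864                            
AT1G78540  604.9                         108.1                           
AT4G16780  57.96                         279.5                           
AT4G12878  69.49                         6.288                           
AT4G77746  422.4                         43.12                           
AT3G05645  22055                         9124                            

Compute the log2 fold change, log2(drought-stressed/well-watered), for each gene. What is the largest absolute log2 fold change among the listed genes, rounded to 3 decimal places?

log2(1807/295.2) = 2.614  (AT5G20899)
log2(571.1/64.33) = 3.150  (AT3G24870)
log2(1864/1125) = 0.728  (AT2G11928)
log2(108.1/604.9) = -2.484  (AT1G78540)
log2(279.5/57.96) = 2.270  (AT4G16780)
log2(6.288/69.49) = -3.466  (AT4G12878)
log2(43.12/422.4) = -3.292  (AT4G77746)
log2(9124/22055) = -1.273  (AT3G05645)
The largest magnitude belongs to AT4G12878.

3.466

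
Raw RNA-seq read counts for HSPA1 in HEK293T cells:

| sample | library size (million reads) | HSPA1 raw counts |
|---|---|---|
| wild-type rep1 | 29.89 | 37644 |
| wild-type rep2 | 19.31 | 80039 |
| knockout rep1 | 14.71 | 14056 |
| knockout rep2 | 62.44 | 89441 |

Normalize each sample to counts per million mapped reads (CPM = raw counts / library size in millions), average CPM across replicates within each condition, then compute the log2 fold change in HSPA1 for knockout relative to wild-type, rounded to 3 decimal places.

-1.178

CPM(wild-type rep1) = 37644 / 29.89 = 1259.4179
CPM(wild-type rep2) = 80039 / 19.31 = 4144.9508
CPM(knockout rep1) = 14056 / 14.71 = 955.5404
CPM(knockout rep2) = 89441 / 62.44 = 1432.4311
mean CPM(wild-type) = 2702.1843; mean CPM(knockout) = 1193.9858
Fold change = 1193.9858 / 2702.1843 = 0.44186
log2(0.44186) = -1.1783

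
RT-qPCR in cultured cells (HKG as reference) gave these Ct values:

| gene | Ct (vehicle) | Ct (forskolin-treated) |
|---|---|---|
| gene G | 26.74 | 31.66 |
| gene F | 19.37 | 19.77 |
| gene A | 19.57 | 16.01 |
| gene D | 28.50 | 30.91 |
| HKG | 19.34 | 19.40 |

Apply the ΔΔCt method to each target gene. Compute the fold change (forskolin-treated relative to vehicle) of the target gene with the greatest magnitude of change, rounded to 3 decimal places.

gene G: ΔΔCt = (31.66−19.40) − (26.74−19.34) = 12.26 − 7.40 = 4.86; fold change = 2^-4.86 = 0.034
gene F: ΔΔCt = (19.77−19.40) − (19.37−19.34) = 0.37 − 0.03 = 0.34; fold change = 2^-0.34 = 0.790
gene A: ΔΔCt = (16.01−19.40) − (19.57−19.34) = -3.39 − 0.23 = -3.62; fold change = 2^3.62 = 12.295
gene D: ΔΔCt = (30.91−19.40) − (28.50−19.34) = 11.51 − 9.16 = 2.35; fold change = 2^-2.35 = 0.196
gene G has the largest |ΔΔCt| = 4.86.

0.034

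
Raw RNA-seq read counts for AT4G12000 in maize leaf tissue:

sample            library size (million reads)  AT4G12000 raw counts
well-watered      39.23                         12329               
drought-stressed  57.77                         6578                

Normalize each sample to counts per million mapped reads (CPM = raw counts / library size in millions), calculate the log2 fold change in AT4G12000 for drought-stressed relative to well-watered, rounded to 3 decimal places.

-1.465

CPM(well-watered) = 12329 / 39.23 = 314.2748
CPM(drought-stressed) = 6578 / 57.77 = 113.8653
Fold change = 113.8653 / 314.2748 = 0.36231
log2(0.36231) = -1.4647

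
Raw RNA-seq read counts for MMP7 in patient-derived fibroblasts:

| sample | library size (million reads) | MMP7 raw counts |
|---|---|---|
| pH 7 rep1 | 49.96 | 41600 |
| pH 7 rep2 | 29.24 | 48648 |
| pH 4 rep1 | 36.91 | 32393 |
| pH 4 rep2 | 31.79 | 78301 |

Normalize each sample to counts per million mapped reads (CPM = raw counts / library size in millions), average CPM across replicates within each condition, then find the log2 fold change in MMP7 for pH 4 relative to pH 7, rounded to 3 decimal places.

0.420

CPM(pH 7 rep1) = 41600 / 49.96 = 832.6661
CPM(pH 7 rep2) = 48648 / 29.24 = 1663.7483
CPM(pH 4 rep1) = 32393 / 36.91 = 877.6212
CPM(pH 4 rep2) = 78301 / 31.79 = 2463.0701
mean CPM(pH 7) = 1248.2072; mean CPM(pH 4) = 1670.3457
Fold change = 1670.3457 / 1248.2072 = 1.33820
log2(1.33820) = 0.4203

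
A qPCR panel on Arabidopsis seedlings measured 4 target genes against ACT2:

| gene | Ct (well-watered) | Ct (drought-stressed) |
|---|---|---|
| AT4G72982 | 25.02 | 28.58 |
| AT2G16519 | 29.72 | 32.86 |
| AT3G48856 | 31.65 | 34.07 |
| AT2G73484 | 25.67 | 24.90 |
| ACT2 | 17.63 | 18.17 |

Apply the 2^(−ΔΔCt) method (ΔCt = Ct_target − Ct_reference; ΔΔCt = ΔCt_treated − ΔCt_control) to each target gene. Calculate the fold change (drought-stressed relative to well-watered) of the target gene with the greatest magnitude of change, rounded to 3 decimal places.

AT4G72982: ΔΔCt = (28.58−18.17) − (25.02−17.63) = 10.41 − 7.39 = 3.02; fold change = 2^-3.02 = 0.123
AT2G16519: ΔΔCt = (32.86−18.17) − (29.72−17.63) = 14.69 − 12.09 = 2.60; fold change = 2^-2.60 = 0.165
AT3G48856: ΔΔCt = (34.07−18.17) − (31.65−17.63) = 15.90 − 14.02 = 1.88; fold change = 2^-1.88 = 0.272
AT2G73484: ΔΔCt = (24.90−18.17) − (25.67−17.63) = 6.73 − 8.04 = -1.31; fold change = 2^1.31 = 2.479
AT4G72982 has the largest |ΔΔCt| = 3.02.

0.123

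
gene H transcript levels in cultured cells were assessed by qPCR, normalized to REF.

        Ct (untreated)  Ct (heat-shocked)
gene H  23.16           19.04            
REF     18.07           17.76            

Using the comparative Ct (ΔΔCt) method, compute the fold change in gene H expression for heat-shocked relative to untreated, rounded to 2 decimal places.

14.03

ΔCt(untreated) = 23.160 − 18.070 = 5.090
ΔCt(heat-shocked) = 19.040 − 17.760 = 1.280
ΔΔCt = 1.280 − 5.090 = -3.810
Fold change = 2^(−(-3.810)) = 2^3.810 = 14.026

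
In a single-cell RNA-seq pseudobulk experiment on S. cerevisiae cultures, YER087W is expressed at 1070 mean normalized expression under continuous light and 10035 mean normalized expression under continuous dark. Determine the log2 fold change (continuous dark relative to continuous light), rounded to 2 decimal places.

Fold change = 10035 / 1070 = 9.3785
log2(9.3785) = 3.229

3.23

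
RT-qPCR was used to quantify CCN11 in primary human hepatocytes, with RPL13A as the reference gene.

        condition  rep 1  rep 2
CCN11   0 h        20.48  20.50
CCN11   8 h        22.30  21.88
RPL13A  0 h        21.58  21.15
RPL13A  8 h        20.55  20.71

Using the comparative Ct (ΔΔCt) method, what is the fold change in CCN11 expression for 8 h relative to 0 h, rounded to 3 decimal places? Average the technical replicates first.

0.198

Mean Ct: CCN11 0 h 20.490; CCN11 8 h 22.090; RPL13A 0 h 21.365; RPL13A 8 h 20.630
ΔCt(0 h) = 20.490 − 21.365 = -0.875
ΔCt(8 h) = 22.090 − 20.630 = 1.460
ΔΔCt = 1.460 − (-0.875) = 2.335
Fold change = 2^(−2.335) = 0.1982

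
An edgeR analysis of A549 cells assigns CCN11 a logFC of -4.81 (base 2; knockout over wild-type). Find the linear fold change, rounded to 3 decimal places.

Fold change = 2^(-4.81) = 0.0356

0.036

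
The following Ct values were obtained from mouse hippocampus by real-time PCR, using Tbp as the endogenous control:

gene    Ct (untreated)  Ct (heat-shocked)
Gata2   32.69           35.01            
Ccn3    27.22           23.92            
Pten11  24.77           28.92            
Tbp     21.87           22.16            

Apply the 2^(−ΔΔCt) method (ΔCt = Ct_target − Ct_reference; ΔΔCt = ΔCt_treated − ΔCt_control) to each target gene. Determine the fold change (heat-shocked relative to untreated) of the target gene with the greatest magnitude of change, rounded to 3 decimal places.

Gata2: ΔΔCt = (35.01−22.16) − (32.69−21.87) = 12.85 − 10.82 = 2.03; fold change = 2^-2.03 = 0.245
Ccn3: ΔΔCt = (23.92−22.16) − (27.22−21.87) = 1.76 − 5.35 = -3.59; fold change = 2^3.59 = 12.042
Pten11: ΔΔCt = (28.92−22.16) − (24.77−21.87) = 6.76 − 2.90 = 3.86; fold change = 2^-3.86 = 0.069
Pten11 has the largest |ΔΔCt| = 3.86.

0.069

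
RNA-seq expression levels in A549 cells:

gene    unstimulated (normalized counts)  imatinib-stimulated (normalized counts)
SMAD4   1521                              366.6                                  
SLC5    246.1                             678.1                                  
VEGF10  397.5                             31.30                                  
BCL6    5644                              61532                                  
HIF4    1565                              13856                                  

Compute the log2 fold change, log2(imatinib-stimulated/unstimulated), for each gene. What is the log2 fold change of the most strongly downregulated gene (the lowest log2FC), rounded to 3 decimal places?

-3.667

log2(366.6/1521) = -2.053  (SMAD4)
log2(678.1/246.1) = 1.462  (SLC5)
log2(31.30/397.5) = -3.667  (VEGF10)
log2(61532/5644) = 3.447  (BCL6)
log2(13856/1565) = 3.146  (HIF4)
VEGF10 is most strongly downregulated.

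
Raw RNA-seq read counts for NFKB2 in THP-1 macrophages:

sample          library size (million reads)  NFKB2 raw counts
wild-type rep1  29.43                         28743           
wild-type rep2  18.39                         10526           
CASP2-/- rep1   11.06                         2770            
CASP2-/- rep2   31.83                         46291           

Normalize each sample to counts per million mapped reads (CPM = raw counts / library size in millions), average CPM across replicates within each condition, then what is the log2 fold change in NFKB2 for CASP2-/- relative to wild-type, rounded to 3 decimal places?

0.138

CPM(wild-type rep1) = 28743 / 29.43 = 976.6565
CPM(wild-type rep2) = 10526 / 18.39 = 572.3763
CPM(CASP2-/- rep1) = 2770 / 11.06 = 250.4521
CPM(CASP2-/- rep2) = 46291 / 31.83 = 1454.3198
mean CPM(wild-type) = 774.5164; mean CPM(CASP2-/-) = 852.3860
Fold change = 852.3860 / 774.5164 = 1.10054
log2(1.10054) = 0.1382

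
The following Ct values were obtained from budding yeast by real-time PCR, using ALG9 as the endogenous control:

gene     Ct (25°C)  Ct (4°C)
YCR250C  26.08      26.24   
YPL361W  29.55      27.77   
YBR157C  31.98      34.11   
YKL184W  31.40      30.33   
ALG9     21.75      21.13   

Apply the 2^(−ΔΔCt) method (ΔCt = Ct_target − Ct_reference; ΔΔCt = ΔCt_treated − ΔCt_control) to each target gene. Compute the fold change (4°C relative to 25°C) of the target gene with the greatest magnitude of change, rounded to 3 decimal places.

0.149

YCR250C: ΔΔCt = (26.24−21.13) − (26.08−21.75) = 5.11 − 4.33 = 0.78; fold change = 2^-0.78 = 0.582
YPL361W: ΔΔCt = (27.77−21.13) − (29.55−21.75) = 6.64 − 7.80 = -1.16; fold change = 2^1.16 = 2.235
YBR157C: ΔΔCt = (34.11−21.13) − (31.98−21.75) = 12.98 − 10.23 = 2.75; fold change = 2^-2.75 = 0.149
YKL184W: ΔΔCt = (30.33−21.13) − (31.40−21.75) = 9.20 − 9.65 = -0.45; fold change = 2^0.45 = 1.366
YBR157C has the largest |ΔΔCt| = 2.75.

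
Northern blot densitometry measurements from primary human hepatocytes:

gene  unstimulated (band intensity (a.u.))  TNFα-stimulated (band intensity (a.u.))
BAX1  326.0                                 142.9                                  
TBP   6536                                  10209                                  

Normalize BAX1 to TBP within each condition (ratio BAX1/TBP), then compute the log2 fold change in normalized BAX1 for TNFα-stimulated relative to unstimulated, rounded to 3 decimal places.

BAX1/TBP (unstimulated) = 326.0 / 6536 = 0.049878
BAX1/TBP (TNFα-stimulated) = 142.9 / 10209 = 0.013997
Fold change = 0.013997 / 0.049878 = 0.2806
log2(0.2806) = -1.8332

-1.833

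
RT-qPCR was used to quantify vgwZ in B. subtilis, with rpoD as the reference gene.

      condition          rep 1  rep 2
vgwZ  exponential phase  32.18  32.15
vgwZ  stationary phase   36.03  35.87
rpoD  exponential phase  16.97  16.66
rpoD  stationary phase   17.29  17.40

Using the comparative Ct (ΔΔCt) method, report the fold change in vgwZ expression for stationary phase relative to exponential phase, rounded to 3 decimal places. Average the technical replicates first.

Mean Ct: vgwZ exponential phase 32.165; vgwZ stationary phase 35.950; rpoD exponential phase 16.815; rpoD stationary phase 17.345
ΔCt(exponential phase) = 32.165 − 16.815 = 15.350
ΔCt(stationary phase) = 35.950 − 17.345 = 18.605
ΔΔCt = 18.605 − 15.350 = 3.255
Fold change = 2^(−3.255) = 0.1047

0.105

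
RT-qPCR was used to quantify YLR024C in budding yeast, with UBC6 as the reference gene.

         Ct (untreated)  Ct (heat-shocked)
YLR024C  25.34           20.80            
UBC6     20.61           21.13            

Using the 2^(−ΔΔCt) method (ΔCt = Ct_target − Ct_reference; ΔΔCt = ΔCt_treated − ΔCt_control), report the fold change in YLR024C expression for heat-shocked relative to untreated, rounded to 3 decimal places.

33.359

ΔCt(untreated) = 25.340 − 20.610 = 4.730
ΔCt(heat-shocked) = 20.800 − 21.130 = -0.330
ΔΔCt = -0.330 − 4.730 = -5.060
Fold change = 2^(−(-5.060)) = 2^5.060 = 33.3589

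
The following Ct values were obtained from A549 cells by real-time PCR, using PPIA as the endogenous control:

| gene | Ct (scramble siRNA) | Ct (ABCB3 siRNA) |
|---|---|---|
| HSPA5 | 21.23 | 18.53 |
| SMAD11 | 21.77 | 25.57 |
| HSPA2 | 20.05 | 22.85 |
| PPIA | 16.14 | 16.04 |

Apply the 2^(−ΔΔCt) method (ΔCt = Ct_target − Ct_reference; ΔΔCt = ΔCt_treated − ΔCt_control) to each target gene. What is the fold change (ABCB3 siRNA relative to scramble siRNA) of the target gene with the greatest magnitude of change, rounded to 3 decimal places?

0.067

HSPA5: ΔΔCt = (18.53−16.04) − (21.23−16.14) = 2.49 − 5.09 = -2.60; fold change = 2^2.60 = 6.063
SMAD11: ΔΔCt = (25.57−16.04) − (21.77−16.14) = 9.53 − 5.63 = 3.90; fold change = 2^-3.90 = 0.067
HSPA2: ΔΔCt = (22.85−16.04) − (20.05−16.14) = 6.81 − 3.91 = 2.90; fold change = 2^-2.90 = 0.134
SMAD11 has the largest |ΔΔCt| = 3.90.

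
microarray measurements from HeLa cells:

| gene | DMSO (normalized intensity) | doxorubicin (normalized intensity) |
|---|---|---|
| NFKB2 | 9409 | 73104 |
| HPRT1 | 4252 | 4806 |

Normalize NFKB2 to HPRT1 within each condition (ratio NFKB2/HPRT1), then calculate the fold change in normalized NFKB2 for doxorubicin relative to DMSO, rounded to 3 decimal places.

6.874

NFKB2/HPRT1 (DMSO) = 9409 / 4252 = 2.2128
NFKB2/HPRT1 (doxorubicin) = 73104 / 4806 = 15.211
Fold change = 15.211 / 2.2128 = 6.8740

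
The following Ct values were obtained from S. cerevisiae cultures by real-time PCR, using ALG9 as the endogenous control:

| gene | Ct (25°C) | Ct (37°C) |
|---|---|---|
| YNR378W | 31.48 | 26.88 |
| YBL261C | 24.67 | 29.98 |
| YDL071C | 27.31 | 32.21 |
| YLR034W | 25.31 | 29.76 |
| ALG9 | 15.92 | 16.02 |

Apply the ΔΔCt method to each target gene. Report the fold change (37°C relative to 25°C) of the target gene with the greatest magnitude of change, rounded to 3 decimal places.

YNR378W: ΔΔCt = (26.88−16.02) − (31.48−15.92) = 10.86 − 15.56 = -4.70; fold change = 2^4.70 = 25.992
YBL261C: ΔΔCt = (29.98−16.02) − (24.67−15.92) = 13.96 − 8.75 = 5.21; fold change = 2^-5.21 = 0.027
YDL071C: ΔΔCt = (32.21−16.02) − (27.31−15.92) = 16.19 − 11.39 = 4.80; fold change = 2^-4.80 = 0.036
YLR034W: ΔΔCt = (29.76−16.02) − (25.31−15.92) = 13.74 − 9.39 = 4.35; fold change = 2^-4.35 = 0.049
YBL261C has the largest |ΔΔCt| = 5.21.

0.027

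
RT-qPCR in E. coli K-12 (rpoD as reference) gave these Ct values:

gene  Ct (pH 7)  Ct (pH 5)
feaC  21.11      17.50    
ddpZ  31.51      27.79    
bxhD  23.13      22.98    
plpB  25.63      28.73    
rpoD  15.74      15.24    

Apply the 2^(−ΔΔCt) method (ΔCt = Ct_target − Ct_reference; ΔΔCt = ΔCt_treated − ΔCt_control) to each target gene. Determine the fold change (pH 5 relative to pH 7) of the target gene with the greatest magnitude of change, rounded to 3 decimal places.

0.082

feaC: ΔΔCt = (17.50−15.24) − (21.11−15.74) = 2.26 − 5.37 = -3.11; fold change = 2^3.11 = 8.634
ddpZ: ΔΔCt = (27.79−15.24) − (31.51−15.74) = 12.55 − 15.77 = -3.22; fold change = 2^3.22 = 9.318
bxhD: ΔΔCt = (22.98−15.24) − (23.13−15.74) = 7.74 − 7.39 = 0.35; fold change = 2^-0.35 = 0.785
plpB: ΔΔCt = (28.73−15.24) − (25.63−15.74) = 13.49 − 9.89 = 3.60; fold change = 2^-3.60 = 0.082
plpB has the largest |ΔΔCt| = 3.60.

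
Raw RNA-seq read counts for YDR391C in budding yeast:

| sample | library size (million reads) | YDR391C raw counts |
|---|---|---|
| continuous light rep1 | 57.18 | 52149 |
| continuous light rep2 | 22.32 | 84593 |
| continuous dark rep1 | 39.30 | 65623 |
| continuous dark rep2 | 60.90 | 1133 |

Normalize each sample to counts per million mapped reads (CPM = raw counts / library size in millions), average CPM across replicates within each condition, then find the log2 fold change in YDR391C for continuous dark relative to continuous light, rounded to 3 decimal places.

-1.478

CPM(continuous light rep1) = 52149 / 57.18 = 912.0147
CPM(continuous light rep2) = 84593 / 22.32 = 3790.0090
CPM(continuous dark rep1) = 65623 / 39.30 = 1669.7964
CPM(continuous dark rep2) = 1133 / 60.90 = 18.6043
mean CPM(continuous light) = 2351.0118; mean CPM(continuous dark) = 844.2004
Fold change = 844.2004 / 2351.0118 = 0.35908
log2(0.35908) = -1.4776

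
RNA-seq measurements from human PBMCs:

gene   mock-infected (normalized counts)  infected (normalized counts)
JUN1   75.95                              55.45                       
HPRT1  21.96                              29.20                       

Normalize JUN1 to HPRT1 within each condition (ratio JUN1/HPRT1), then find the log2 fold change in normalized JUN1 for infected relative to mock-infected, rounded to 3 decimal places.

JUN1/HPRT1 (mock-infected) = 75.95 / 21.96 = 3.4586
JUN1/HPRT1 (infected) = 55.45 / 29.20 = 1.899
Fold change = 1.899 / 3.4586 = 0.5491
log2(0.5491) = -0.8650

-0.865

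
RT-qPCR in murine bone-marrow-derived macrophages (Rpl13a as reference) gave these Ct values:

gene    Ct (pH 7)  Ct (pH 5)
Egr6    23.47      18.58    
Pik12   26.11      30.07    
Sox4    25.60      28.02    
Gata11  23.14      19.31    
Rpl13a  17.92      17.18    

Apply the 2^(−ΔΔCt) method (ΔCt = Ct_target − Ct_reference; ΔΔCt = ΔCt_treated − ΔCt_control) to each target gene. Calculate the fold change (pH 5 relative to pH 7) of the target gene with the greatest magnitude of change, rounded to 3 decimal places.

Egr6: ΔΔCt = (18.58−17.18) − (23.47−17.92) = 1.40 − 5.55 = -4.15; fold change = 2^4.15 = 17.753
Pik12: ΔΔCt = (30.07−17.18) − (26.11−17.92) = 12.89 − 8.19 = 4.70; fold change = 2^-4.70 = 0.038
Sox4: ΔΔCt = (28.02−17.18) − (25.60−17.92) = 10.84 − 7.68 = 3.16; fold change = 2^-3.16 = 0.112
Gata11: ΔΔCt = (19.31−17.18) − (23.14−17.92) = 2.13 − 5.22 = -3.09; fold change = 2^3.09 = 8.515
Pik12 has the largest |ΔΔCt| = 4.70.

0.038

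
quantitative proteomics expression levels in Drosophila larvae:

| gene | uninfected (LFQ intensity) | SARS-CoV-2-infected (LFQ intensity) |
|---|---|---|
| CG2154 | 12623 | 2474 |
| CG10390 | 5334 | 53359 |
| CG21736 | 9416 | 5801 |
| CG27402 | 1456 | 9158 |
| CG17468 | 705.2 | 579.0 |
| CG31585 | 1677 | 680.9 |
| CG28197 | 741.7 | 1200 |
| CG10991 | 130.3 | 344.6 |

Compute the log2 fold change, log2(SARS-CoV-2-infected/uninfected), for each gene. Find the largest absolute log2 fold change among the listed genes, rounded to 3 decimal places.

3.322

log2(2474/12623) = -2.351  (CG2154)
log2(53359/5334) = 3.322  (CG10390)
log2(5801/9416) = -0.699  (CG21736)
log2(9158/1456) = 2.653  (CG27402)
log2(579.0/705.2) = -0.284  (CG17468)
log2(680.9/1677) = -1.300  (CG31585)
log2(1200/741.7) = 0.694  (CG28197)
log2(344.6/130.3) = 1.403  (CG10991)
The largest magnitude belongs to CG10390.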